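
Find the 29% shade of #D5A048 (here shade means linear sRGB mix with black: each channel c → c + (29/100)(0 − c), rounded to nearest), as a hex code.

#D5A048 is rgb(213, 160, 72).
Per channel, c → c + 0.29(0 − c):
  R: 213 − 61.77 = 151.23 → 151
  G: 160 − 46.4 = 113.6 → 114
  B: 72 + 0.29×(0−72) = 72 − 20.88 = 51.12 → 51
rgb(151, 114, 51) = #977233.

#977233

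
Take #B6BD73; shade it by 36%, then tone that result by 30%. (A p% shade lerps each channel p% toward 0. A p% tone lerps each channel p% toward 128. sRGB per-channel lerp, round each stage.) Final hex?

#B6BD73 is rgb(182, 189, 115).
Per channel, c → c + 0.36(0 − c):
  R: 182 + 0.36×(0−182) = 182 − 65.52 = 116.48 → 116
  G: 189 + 0.36×(0−189) = 189 − 68.04 = 120.96 → 121
  B: 115 − 41.4 = 73.6 → 74
After the shade: rgb(116, 121, 74) = #74794A.
Per channel, c → c + 0.3(128 − c):
  R: 116 + 3.6 = 119.6 → 120
  G: 121 + 0.3×(128−121) = 121 + 2.1 = 123.1 → 123
  B: 74 + 0.3×(128−74) = 74 + 16.2 = 90.2 → 90
rgb(120, 123, 90) = #787B5A.

#787B5A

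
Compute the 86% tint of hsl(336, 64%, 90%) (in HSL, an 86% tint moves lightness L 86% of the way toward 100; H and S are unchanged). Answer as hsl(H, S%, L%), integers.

hsl(336, 64%, 99%)

L moves 86% from 90 toward 100: 90 + 8.6 = 98.6 → 99.
H and S are unchanged.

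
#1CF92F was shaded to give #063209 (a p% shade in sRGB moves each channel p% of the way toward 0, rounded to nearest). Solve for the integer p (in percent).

#1CF92F is rgb(28, 249, 47); #063209 is rgb(6, 50, 9).
On the G channel (widest range): 50 ≈ 249 + (p/100)(0 − 249), so p ≈ 100×(50 − 249)/(0 − 249) = -19900/-249 = 79.92.
p = 80 reproduces all three channels after rounding.

80%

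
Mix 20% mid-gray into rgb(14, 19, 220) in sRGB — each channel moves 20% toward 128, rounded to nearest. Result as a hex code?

Lerp each channel 20% toward 128:
  R: 14 + 0.2×(128−14) = 14 + 22.8 = 36.8 → 37
  G: 19 + 0.2×(128−19) = 19 + 21.8 = 40.8 → 41
  B: 220 + 0.2×(128−220) = 220 − 18.4 = 201.6 → 202
rgb(37, 41, 202) = #2529CA.

#2529CA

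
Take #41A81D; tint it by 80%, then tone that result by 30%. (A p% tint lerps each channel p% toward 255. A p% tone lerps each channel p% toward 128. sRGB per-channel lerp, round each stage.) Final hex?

#41A81D is rgb(65, 168, 29).
Lerp each channel 80% toward 255:
  R: 65 + 0.8×(255−65) = 65 + 152 = 217 → 217
  G: 168 + 0.8×(255−168) = 168 + 69.6 = 237.6 → 238
  B: 29 + 180.8 = 209.8 → 210
After the tint: rgb(217, 238, 210) = #D9EED2.
Per channel, c → c + 0.3(128 − c):
  R: 217 + 0.3×(128−217) = 217 − 26.7 = 190.3 → 190
  G: 238 − 33 = 205 → 205
  B: 210 + 0.3×(128−210) = 210 − 24.6 = 185.4 → 185
rgb(190, 205, 185) = #BECDB9.

#BECDB9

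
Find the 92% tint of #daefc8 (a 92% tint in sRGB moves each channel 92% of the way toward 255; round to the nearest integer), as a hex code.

#daefc8 is rgb(218, 239, 200).
A 92% tint moves each channel 92% toward 255:
  R: 218 + 0.92×(255−218) = 218 + 34.04 = 252.04 → 252
  G: 239 + 0.92×(255−239) = 239 + 14.72 = 253.72 → 254
  B: 200 + 50.6 = 250.6 → 251
rgb(252, 254, 251) = #fcfefb.

#fcfefb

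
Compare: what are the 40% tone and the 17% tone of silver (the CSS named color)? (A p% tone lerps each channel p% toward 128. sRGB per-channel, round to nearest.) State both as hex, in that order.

#A6A6A6, #B5B5B5

CSS silver is rgb(192, 192, 192).
40% tone:
  R: 192 − 25.6 = 166.4 → 166
  G: 192 − 25.6 = 166.4 → 166
  B: 192 + 0.4×(128−192) = 192 − 25.6 = 166.4 → 166
  → #A6A6A6
17% tone:
  R: 192 − 10.88 = 181.12 → 181
  G: 192 − 10.88 = 181.12 → 181
  B: 192 − 10.88 = 181.12 → 181
  → #B5B5B5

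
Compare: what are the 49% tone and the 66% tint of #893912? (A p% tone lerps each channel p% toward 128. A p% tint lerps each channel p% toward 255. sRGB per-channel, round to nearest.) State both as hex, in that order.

#855C48, #D7BCAE

#893912 is rgb(137, 57, 18).
49% tone:
  R: 137 + 0.49×(128−137) = 137 − 4.41 = 132.59 → 133
  G: 57 + 34.79 = 91.79 → 92
  B: 18 + 53.9 = 71.9 → 72
  → #855C48
66% tint:
  R: 137 + 77.88 = 214.88 → 215
  G: 57 + 130.68 = 187.68 → 188
  B: 18 + 0.66×(255−18) = 18 + 156.42 = 174.42 → 174
  → #D7BCAE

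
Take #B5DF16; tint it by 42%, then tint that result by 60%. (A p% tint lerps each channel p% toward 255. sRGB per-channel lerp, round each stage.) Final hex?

#EEF7C9

#B5DF16 is rgb(181, 223, 22).
A 42% tint moves each channel 42% toward 255:
  R: 181 + 31.08 = 212.08 → 212
  G: 223 + 0.42×(255−223) = 223 + 13.44 = 236.44 → 236
  B: 22 + 0.42×(255−22) = 22 + 97.86 = 119.86 → 120
After the tint: rgb(212, 236, 120) = #D4EC78.
A 60% tint moves each channel 60% toward 255:
  R: 212 + 0.6×(255−212) = 212 + 25.8 = 237.8 → 238
  G: 236 + 0.6×(255−236) = 236 + 11.4 = 247.4 → 247
  B: 120 + 81 = 201 → 201
rgb(238, 247, 201) = #EEF7C9.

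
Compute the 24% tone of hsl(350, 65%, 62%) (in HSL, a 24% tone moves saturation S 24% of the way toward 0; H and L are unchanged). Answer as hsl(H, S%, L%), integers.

hsl(350, 49%, 62%)

S moves 24% from 65 toward 0: 65 − 15.6 = 49.4 → 49.
H and L are unchanged.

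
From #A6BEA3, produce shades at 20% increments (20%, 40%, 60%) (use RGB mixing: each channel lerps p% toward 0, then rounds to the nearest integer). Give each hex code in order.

#859882, #647262, #424C41

#A6BEA3 is rgb(166, 190, 163).
20%: (166 − 33.2 = 132.8→133, 190 − 38 = 152→152, 163 − 32.6 = 130.4→130) → #859882
40%: (166 − 66.4 = 99.6→100, 190 − 76 = 114→114, 163 − 65.2 = 97.8→98) → #647262
60%: (166 − 99.6 = 66.4→66, 190 − 114 = 76→76, 163 − 97.8 = 65.2→65) → #424C41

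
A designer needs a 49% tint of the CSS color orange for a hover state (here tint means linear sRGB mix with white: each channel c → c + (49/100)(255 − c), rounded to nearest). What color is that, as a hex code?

CSS orange is rgb(255, 165, 0).
Lerp each channel 49% toward 255:
  R: 255 + 0.49×(255−255) = 255 + 0 = 255 → 255
  G: 165 + 44.1 = 209.1 → 209
  B: 0 + 124.95 = 124.95 → 125
rgb(255, 209, 125) = #ffd17d.

#ffd17d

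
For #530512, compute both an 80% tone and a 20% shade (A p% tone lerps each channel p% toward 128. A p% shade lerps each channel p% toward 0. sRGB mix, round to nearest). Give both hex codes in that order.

#530512 is rgb(83, 5, 18).
80% tone:
  R: 83 + 36 = 119 → 119
  G: 5 + 98.4 = 103.4 → 103
  B: 18 + 88 = 106 → 106
  → #77676a
20% shade:
  R: 83 − 16.6 = 66.4 → 66
  G: 5 − 1 = 4 → 4
  B: 18 + 0.2×(0−18) = 18 − 3.6 = 14.4 → 14
  → #42040e

#77676a, #42040e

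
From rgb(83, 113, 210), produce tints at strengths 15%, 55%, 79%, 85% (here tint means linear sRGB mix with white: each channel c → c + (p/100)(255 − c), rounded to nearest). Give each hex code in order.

#6D86D9, #B2BFEB, #DBE1F6, #E5EAF8

15%: (83 + 25.8 = 108.8→109, 113 + 21.3 = 134.3→134, 210 + 6.75 = 216.75→217) → #6D86D9
55%: (83 + 94.6 = 177.6→178, 113 + 78.1 = 191.1→191, 210 + 24.75 = 234.75→235) → #B2BFEB
79%: (83 + 135.88 = 218.88→219, 113 + 112.18 = 225.18→225, 210 + 35.55 = 245.55→246) → #DBE1F6
85%: (83 + 146.2 = 229.2→229, 113 + 120.7 = 233.7→234, 210 + 38.25 = 248.25→248) → #E5EAF8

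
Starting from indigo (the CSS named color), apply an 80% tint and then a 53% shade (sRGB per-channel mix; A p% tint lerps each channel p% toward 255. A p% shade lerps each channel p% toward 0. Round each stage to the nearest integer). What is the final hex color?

#67606c

CSS indigo is rgb(75, 0, 130).
Per channel, c → c + 0.8(255 − c):
  R: 75 + 144 = 219 → 219
  G: 0 + 204 = 204 → 204
  B: 130 + 0.8×(255−130) = 130 + 100 = 230 → 230
After the tint: rgb(219, 204, 230) = #dbcce6.
Lerp each channel 53% toward 0:
  R: 219 − 116.07 = 102.93 → 103
  G: 204 + 0.53×(0−204) = 204 − 108.12 = 95.88 → 96
  B: 230 + 0.53×(0−230) = 230 − 121.9 = 108.1 → 108
rgb(103, 96, 108) = #67606c.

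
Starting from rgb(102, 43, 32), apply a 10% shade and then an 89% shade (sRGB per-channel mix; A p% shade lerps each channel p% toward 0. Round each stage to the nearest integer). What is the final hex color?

A 10% shade moves each channel 10% toward 0:
  R: 102 + 0.1×(0−102) = 102 − 10.2 = 91.8 → 92
  G: 43 + 0.1×(0−43) = 43 − 4.3 = 38.7 → 39
  B: 32 + 0.1×(0−32) = 32 − 3.2 = 28.8 → 29
After the shade: rgb(92, 39, 29) = #5C271D.
Per channel, c → c + 0.89(0 − c):
  R: 92 + 0.89×(0−92) = 92 − 81.88 = 10.12 → 10
  G: 39 + 0.89×(0−39) = 39 − 34.71 = 4.29 → 4
  B: 29 − 25.81 = 3.19 → 3
rgb(10, 4, 3) = #0A0403.

#0A0403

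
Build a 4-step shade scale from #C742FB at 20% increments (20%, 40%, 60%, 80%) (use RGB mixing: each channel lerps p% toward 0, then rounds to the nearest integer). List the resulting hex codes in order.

#C742FB is rgb(199, 66, 251).
20%: (199 − 39.8 = 159.2→159, 66 − 13.2 = 52.8→53, 251 − 50.2 = 200.8→201) → #9F35C9
40%: (199 − 79.6 = 119.4→119, 66 − 26.4 = 39.6→40, 251 − 100.4 = 150.6→151) → #772897
60%: (199 − 119.4 = 79.6→80, 66 − 39.6 = 26.4→26, 251 − 150.6 = 100.4→100) → #501A64
80%: (199 − 159.2 = 39.8→40, 66 − 52.8 = 13.2→13, 251 − 200.8 = 50.2→50) → #280D32

#9F35C9, #772897, #501A64, #280D32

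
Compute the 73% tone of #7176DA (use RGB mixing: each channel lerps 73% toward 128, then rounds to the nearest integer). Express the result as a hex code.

#7C7D98

#7176DA is rgb(113, 118, 218).
A 73% tone moves each channel 73% toward 128:
  R: 113 + 0.73×(128−113) = 113 + 10.95 = 123.95 → 124
  G: 118 + 0.73×(128−118) = 118 + 7.3 = 125.3 → 125
  B: 218 − 65.7 = 152.3 → 152
rgb(124, 125, 152) = #7C7D98.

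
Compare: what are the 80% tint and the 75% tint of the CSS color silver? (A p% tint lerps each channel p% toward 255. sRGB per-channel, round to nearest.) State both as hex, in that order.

CSS silver is rgb(192, 192, 192).
80% tint:
  R: 192 + 50.4 = 242.4 → 242
  G: 192 + 50.4 = 242.4 → 242
  B: 192 + 50.4 = 242.4 → 242
  → #f2f2f2
75% tint:
  R: 192 + 0.75×(255−192) = 192 + 47.25 = 239.25 → 239
  G: 192 + 47.25 = 239.25 → 239
  B: 192 + 47.25 = 239.25 → 239
  → #efefef

#f2f2f2, #efefef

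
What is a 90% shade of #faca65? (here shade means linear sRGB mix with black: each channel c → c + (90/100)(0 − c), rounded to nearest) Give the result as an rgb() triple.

#faca65 is rgb(250, 202, 101).
Per channel, c → c + 0.9(0 − c):
  R: 250 + 0.9×(0−250) = 250 − 225 = 25 → 25
  G: 202 − 181.8 = 20.2 → 20
  B: 101 − 90.9 = 10.1 → 10

rgb(25, 20, 10)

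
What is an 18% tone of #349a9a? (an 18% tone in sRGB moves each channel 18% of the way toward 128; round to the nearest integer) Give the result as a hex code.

#429595

#349a9a is rgb(52, 154, 154).
Lerp each channel 18% toward 128:
  R: 52 + 13.68 = 65.68 → 66
  G: 154 − 4.68 = 149.32 → 149
  B: 154 − 4.68 = 149.32 → 149
rgb(66, 149, 149) = #429595.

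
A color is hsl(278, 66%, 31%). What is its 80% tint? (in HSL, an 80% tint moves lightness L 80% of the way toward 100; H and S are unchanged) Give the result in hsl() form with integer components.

L moves 80% from 31 toward 100: 31 + 55.2 = 86.2 → 86.
H and S are unchanged.

hsl(278, 66%, 86%)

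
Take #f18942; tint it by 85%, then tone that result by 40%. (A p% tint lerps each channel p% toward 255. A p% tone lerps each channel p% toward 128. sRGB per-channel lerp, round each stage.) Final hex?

#cbc1bb

#f18942 is rgb(241, 137, 66).
Lerp each channel 85% toward 255:
  R: 241 + 11.9 = 252.9 → 253
  G: 137 + 0.85×(255−137) = 137 + 100.3 = 237.3 → 237
  B: 66 + 160.65 = 226.65 → 227
After the tint: rgb(253, 237, 227) = #fdede3.
Per channel, c → c + 0.4(128 − c):
  R: 253 − 50 = 203 → 203
  G: 237 − 43.6 = 193.4 → 193
  B: 227 + 0.4×(128−227) = 227 − 39.6 = 187.4 → 187
rgb(203, 193, 187) = #cbc1bb.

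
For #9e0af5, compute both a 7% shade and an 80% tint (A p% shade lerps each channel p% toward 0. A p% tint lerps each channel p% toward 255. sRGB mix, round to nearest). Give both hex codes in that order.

#9e0af5 is rgb(158, 10, 245).
7% shade:
  R: 158 + 0.07×(0−158) = 158 − 11.06 = 146.94 → 147
  G: 10 − 0.7 = 9.3 → 9
  B: 245 − 17.15 = 227.85 → 228
  → #9309e4
80% tint:
  R: 158 + 0.8×(255−158) = 158 + 77.6 = 235.6 → 236
  G: 10 + 0.8×(255−10) = 10 + 196 = 206 → 206
  B: 245 + 0.8×(255−245) = 245 + 8 = 253 → 253
  → #eccefd

#9309e4, #eccefd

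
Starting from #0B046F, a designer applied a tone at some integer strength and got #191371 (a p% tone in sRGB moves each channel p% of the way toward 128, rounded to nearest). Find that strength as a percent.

#0B046F is rgb(11, 4, 111); #191371 is rgb(25, 19, 113).
On the G channel (widest range): 19 ≈ 4 + (p/100)(128 − 4), so p ≈ 100×(19 − 4)/(128 − 4) = 1500/124 = 12.10.
p = 12 reproduces all three channels after rounding.

12%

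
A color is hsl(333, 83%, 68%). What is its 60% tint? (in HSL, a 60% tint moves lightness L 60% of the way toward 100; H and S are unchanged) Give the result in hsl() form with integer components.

hsl(333, 83%, 87%)

L moves 60% from 68 toward 100: 68 + 19.2 = 87.2 → 87.
H and S are unchanged.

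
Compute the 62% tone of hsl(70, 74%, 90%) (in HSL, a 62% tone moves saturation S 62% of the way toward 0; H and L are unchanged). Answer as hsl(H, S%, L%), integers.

S moves 62% from 74 toward 0: 74 − 45.88 = 28.12 → 28.
H and L are unchanged.

hsl(70, 28%, 90%)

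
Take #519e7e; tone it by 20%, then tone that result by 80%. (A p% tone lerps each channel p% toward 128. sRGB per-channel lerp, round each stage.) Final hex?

#788580

#519e7e is rgb(81, 158, 126).
A 20% tone moves each channel 20% toward 128:
  R: 81 + 0.2×(128−81) = 81 + 9.4 = 90.4 → 90
  G: 158 + 0.2×(128−158) = 158 − 6 = 152 → 152
  B: 126 + 0.4 = 126.4 → 126
After the tone: rgb(90, 152, 126) = #5a987e.
Lerp each channel 80% toward 128:
  R: 90 + 0.8×(128−90) = 90 + 30.4 = 120.4 → 120
  G: 152 + 0.8×(128−152) = 152 − 19.2 = 132.8 → 133
  B: 126 + 0.8×(128−126) = 126 + 1.6 = 127.6 → 128
rgb(120, 133, 128) = #788580.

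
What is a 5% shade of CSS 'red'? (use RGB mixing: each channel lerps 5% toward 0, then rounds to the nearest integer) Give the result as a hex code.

CSS red is rgb(255, 0, 0).
Lerp each channel 5% toward 0:
  R: 255 − 12.75 = 242.25 → 242
  G: 0 + 0 = 0 → 0
  B: 0 + 0 = 0 → 0
rgb(242, 0, 0) = #f20000.

#f20000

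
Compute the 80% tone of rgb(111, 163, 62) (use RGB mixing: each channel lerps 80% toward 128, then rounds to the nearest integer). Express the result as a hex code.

#7D8773

Lerp each channel 80% toward 128:
  R: 111 + 13.6 = 124.6 → 125
  G: 163 − 28 = 135 → 135
  B: 62 + 0.8×(128−62) = 62 + 52.8 = 114.8 → 115
rgb(125, 135, 115) = #7D8773.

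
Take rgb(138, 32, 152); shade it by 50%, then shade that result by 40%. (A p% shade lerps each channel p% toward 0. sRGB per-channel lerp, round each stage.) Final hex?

Lerp each channel 50% toward 0:
  R: 138 + 0.5×(0−138) = 138 − 69 = 69 → 69
  G: 32 + 0.5×(0−32) = 32 − 16 = 16 → 16
  B: 152 + 0.5×(0−152) = 152 − 76 = 76 → 76
After the shade: rgb(69, 16, 76) = #45104C.
Lerp each channel 40% toward 0:
  R: 69 − 27.6 = 41.4 → 41
  G: 16 + 0.4×(0−16) = 16 − 6.4 = 9.6 → 10
  B: 76 + 0.4×(0−76) = 76 − 30.4 = 45.6 → 46
rgb(41, 10, 46) = #290A2E.

#290A2E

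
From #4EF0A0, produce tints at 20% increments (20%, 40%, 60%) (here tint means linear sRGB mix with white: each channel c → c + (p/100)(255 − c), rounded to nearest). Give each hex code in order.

#4EF0A0 is rgb(78, 240, 160).
20%: (78 + 35.4 = 113.4→113, 240 + 3 = 243→243, 160 + 19 = 179→179) → #71F3B3
40%: (78 + 70.8 = 148.8→149, 240 + 6 = 246→246, 160 + 38 = 198→198) → #95F6C6
60%: (78 + 106.2 = 184.2→184, 240 + 9 = 249→249, 160 + 57 = 217→217) → #B8F9D9

#71F3B3, #95F6C6, #B8F9D9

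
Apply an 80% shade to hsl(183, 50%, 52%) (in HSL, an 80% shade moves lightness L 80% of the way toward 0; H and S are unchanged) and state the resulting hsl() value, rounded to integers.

hsl(183, 50%, 10%)

L moves 80% from 52 toward 0: 52 − 41.6 = 10.4 → 10.
H and S are unchanged.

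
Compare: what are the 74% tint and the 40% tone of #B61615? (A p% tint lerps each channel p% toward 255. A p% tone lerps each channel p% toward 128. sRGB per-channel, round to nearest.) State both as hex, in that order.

#B61615 is rgb(182, 22, 21).
74% tint:
  R: 182 + 54.02 = 236.02 → 236
  G: 22 + 0.74×(255−22) = 22 + 172.42 = 194.42 → 194
  B: 21 + 173.16 = 194.16 → 194
  → #ECC2C2
40% tone:
  R: 182 − 21.6 = 160.4 → 160
  G: 22 + 0.4×(128−22) = 22 + 42.4 = 64.4 → 64
  B: 21 + 42.8 = 63.8 → 64
  → #A04040

#ECC2C2, #A04040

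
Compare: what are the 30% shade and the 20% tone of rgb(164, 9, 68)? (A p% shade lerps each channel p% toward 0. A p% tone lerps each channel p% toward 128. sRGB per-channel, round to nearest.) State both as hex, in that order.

30% shade:
  R: 164 + 0.3×(0−164) = 164 − 49.2 = 114.8 → 115
  G: 9 − 2.7 = 6.3 → 6
  B: 68 + 0.3×(0−68) = 68 − 20.4 = 47.6 → 48
  → #730630
20% tone:
  R: 164 + 0.2×(128−164) = 164 − 7.2 = 156.8 → 157
  G: 9 + 0.2×(128−9) = 9 + 23.8 = 32.8 → 33
  B: 68 + 12 = 80 → 80
  → #9d2150

#730630, #9d2150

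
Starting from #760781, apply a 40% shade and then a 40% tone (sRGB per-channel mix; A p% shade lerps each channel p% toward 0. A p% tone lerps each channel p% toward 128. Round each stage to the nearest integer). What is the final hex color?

#5E3661

#760781 is rgb(118, 7, 129).
Per channel, c → c + 0.4(0 − c):
  R: 118 − 47.2 = 70.8 → 71
  G: 7 − 2.8 = 4.2 → 4
  B: 129 + 0.4×(0−129) = 129 − 51.6 = 77.4 → 77
After the shade: rgb(71, 4, 77) = #47044D.
Lerp each channel 40% toward 128:
  R: 71 + 0.4×(128−71) = 71 + 22.8 = 93.8 → 94
  G: 4 + 0.4×(128−4) = 4 + 49.6 = 53.6 → 54
  B: 77 + 20.4 = 97.4 → 97
rgb(94, 54, 97) = #5E3661.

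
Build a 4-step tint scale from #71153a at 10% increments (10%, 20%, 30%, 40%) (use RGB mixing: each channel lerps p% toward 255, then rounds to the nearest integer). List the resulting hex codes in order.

#7f2c4e, #8d4461, #9c5b75, #aa7389

#71153a is rgb(113, 21, 58).
10%: (113 + 14.2 = 127.2→127, 21 + 23.4 = 44.4→44, 58 + 19.7 = 77.7→78) → #7f2c4e
20%: (113 + 28.4 = 141.4→141, 21 + 46.8 = 67.8→68, 58 + 39.4 = 97.4→97) → #8d4461
30%: (113 + 42.6 = 155.6→156, 21 + 70.2 = 91.2→91, 58 + 59.1 = 117.1→117) → #9c5b75
40%: (113 + 56.8 = 169.8→170, 21 + 93.6 = 114.6→115, 58 + 78.8 = 136.8→137) → #aa7389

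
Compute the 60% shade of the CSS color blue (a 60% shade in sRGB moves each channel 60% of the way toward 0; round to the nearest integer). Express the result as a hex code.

CSS blue is rgb(0, 0, 255).
A 60% shade moves each channel 60% toward 0:
  R: 0 + 0.6×(0−0) = 0 + 0 = 0 → 0
  G: 0 + 0 = 0 → 0
  B: 255 + 0.6×(0−255) = 255 − 153 = 102 → 102
rgb(0, 0, 102) = #000066.

#000066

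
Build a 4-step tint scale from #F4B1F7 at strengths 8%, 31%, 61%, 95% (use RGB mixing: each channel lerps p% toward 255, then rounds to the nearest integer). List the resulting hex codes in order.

#F4B1F7 is rgb(244, 177, 247).
8%: (244 + 0.88 = 244.88→245, 177 + 6.24 = 183.24→183, 247 + 0.64 = 247.64→248) → #F5B7F8
31%: (244 + 3.41 = 247.41→247, 177 + 24.18 = 201.18→201, 247 + 2.48 = 249.48→249) → #F7C9F9
61%: (244 + 6.71 = 250.71→251, 177 + 47.58 = 224.58→225, 247 + 4.88 = 251.88→252) → #FBE1FC
95%: (244 + 10.45 = 254.45→254, 177 + 74.1 = 251.1→251, 247 + 7.6 = 254.6→255) → #FEFBFF

#F5B7F8, #F7C9F9, #FBE1FC, #FEFBFF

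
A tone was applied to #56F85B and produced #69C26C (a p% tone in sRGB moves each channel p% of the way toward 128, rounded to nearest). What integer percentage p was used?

45%

#56F85B is rgb(86, 248, 91); #69C26C is rgb(105, 194, 108).
On the G channel (widest range): 194 ≈ 248 + (p/100)(128 − 248), so p ≈ 100×(194 − 248)/(128 − 248) = -5400/-120 = 45.00.
p = 45 reproduces all three channels after rounding.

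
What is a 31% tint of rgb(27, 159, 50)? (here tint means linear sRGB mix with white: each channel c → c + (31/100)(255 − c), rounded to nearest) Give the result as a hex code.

#62BD72

Per channel, c → c + 0.31(255 − c):
  R: 27 + 0.31×(255−27) = 27 + 70.68 = 97.68 → 98
  G: 159 + 29.76 = 188.76 → 189
  B: 50 + 63.55 = 113.55 → 114
rgb(98, 189, 114) = #62BD72.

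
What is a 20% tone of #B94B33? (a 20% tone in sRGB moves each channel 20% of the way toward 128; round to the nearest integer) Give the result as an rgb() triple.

rgb(174, 86, 66)

#B94B33 is rgb(185, 75, 51).
Lerp each channel 20% toward 128:
  R: 185 − 11.4 = 173.6 → 174
  G: 75 + 10.6 = 85.6 → 86
  B: 51 + 0.2×(128−51) = 51 + 15.4 = 66.4 → 66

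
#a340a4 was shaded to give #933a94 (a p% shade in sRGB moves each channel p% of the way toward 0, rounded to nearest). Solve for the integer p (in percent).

10%

#a340a4 is rgb(163, 64, 164); #933a94 is rgb(147, 58, 148).
On the B channel (widest range): 148 ≈ 164 + (p/100)(0 − 164), so p ≈ 100×(148 − 164)/(0 − 164) = -1600/-164 = 9.76.
p = 10 reproduces all three channels after rounding.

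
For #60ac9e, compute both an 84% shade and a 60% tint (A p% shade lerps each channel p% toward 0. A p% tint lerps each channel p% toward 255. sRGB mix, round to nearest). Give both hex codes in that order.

#0f1c19, #bfded8

#60ac9e is rgb(96, 172, 158).
84% shade:
  R: 96 + 0.84×(0−96) = 96 − 80.64 = 15.36 → 15
  G: 172 − 144.48 = 27.52 → 28
  B: 158 + 0.84×(0−158) = 158 − 132.72 = 25.28 → 25
  → #0f1c19
60% tint:
  R: 96 + 0.6×(255−96) = 96 + 95.4 = 191.4 → 191
  G: 172 + 49.8 = 221.8 → 222
  B: 158 + 0.6×(255−158) = 158 + 58.2 = 216.2 → 216
  → #bfded8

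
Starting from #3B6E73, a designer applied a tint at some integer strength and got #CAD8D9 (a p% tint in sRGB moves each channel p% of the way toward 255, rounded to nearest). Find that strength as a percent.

73%

#3B6E73 is rgb(59, 110, 115); #CAD8D9 is rgb(202, 216, 217).
On the R channel (widest range): 202 ≈ 59 + (p/100)(255 − 59), so p ≈ 100×(202 − 59)/(255 − 59) = 14300/196 = 72.96.
p = 73 reproduces all three channels after rounding.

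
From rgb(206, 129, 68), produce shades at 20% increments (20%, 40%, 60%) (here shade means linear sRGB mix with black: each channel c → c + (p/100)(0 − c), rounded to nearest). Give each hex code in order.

20%: (206 − 41.2 = 164.8→165, 129 − 25.8 = 103.2→103, 68 − 13.6 = 54.4→54) → #a56736
40%: (206 − 82.4 = 123.6→124, 129 − 51.6 = 77.4→77, 68 − 27.2 = 40.8→41) → #7c4d29
60%: (206 − 123.6 = 82.4→82, 129 − 77.4 = 51.6→52, 68 − 40.8 = 27.2→27) → #52341b

#a56736, #7c4d29, #52341b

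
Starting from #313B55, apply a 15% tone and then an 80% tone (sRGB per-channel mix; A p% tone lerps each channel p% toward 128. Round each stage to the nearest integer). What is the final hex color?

#737479

#313B55 is rgb(49, 59, 85).
A 15% tone moves each channel 15% toward 128:
  R: 49 + 11.85 = 60.85 → 61
  G: 59 + 0.15×(128−59) = 59 + 10.35 = 69.35 → 69
  B: 85 + 6.45 = 91.45 → 91
After the tone: rgb(61, 69, 91) = #3D455B.
An 80% tone moves each channel 80% toward 128:
  R: 61 + 53.6 = 114.6 → 115
  G: 69 + 47.2 = 116.2 → 116
  B: 91 + 29.6 = 120.6 → 121
rgb(115, 116, 121) = #737479.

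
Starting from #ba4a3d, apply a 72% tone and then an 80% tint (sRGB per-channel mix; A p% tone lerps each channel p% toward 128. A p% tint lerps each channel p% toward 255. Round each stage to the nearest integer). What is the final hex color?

#ba4a3d is rgb(186, 74, 61).
Lerp each channel 72% toward 128:
  R: 186 + 0.72×(128−186) = 186 − 41.76 = 144.24 → 144
  G: 74 + 38.88 = 112.88 → 113
  B: 61 + 0.72×(128−61) = 61 + 48.24 = 109.24 → 109
After the tone: rgb(144, 113, 109) = #90716d.
Per channel, c → c + 0.8(255 − c):
  R: 144 + 0.8×(255−144) = 144 + 88.8 = 232.8 → 233
  G: 113 + 0.8×(255−113) = 113 + 113.6 = 226.6 → 227
  B: 109 + 116.8 = 225.8 → 226
rgb(233, 227, 226) = #e9e3e2.

#e9e3e2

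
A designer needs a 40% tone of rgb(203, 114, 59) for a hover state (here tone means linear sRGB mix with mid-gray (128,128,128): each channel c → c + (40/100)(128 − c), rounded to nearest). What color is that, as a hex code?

Lerp each channel 40% toward 128:
  R: 203 + 0.4×(128−203) = 203 − 30 = 173 → 173
  G: 114 + 5.6 = 119.6 → 120
  B: 59 + 0.4×(128−59) = 59 + 27.6 = 86.6 → 87
rgb(173, 120, 87) = #ad7857.

#ad7857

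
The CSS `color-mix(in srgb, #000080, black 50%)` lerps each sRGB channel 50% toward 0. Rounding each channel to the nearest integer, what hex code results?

#000080 is rgb(0, 0, 128).
A 50% shade moves each channel 50% toward 0:
  R: 0 + 0.5×(0−0) = 0 + 0 = 0 → 0
  G: 0 + 0 = 0 → 0
  B: 128 − 64 = 64 → 64
rgb(0, 0, 64) = #000040.

#000040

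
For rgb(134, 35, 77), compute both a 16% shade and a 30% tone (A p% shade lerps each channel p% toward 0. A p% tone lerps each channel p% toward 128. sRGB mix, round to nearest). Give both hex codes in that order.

16% shade:
  R: 134 + 0.16×(0−134) = 134 − 21.44 = 112.56 → 113
  G: 35 + 0.16×(0−35) = 35 − 5.6 = 29.4 → 29
  B: 77 + 0.16×(0−77) = 77 − 12.32 = 64.68 → 65
  → #711d41
30% tone:
  R: 134 + 0.3×(128−134) = 134 − 1.8 = 132.2 → 132
  G: 35 + 0.3×(128−35) = 35 + 27.9 = 62.9 → 63
  B: 77 + 0.3×(128−77) = 77 + 15.3 = 92.3 → 92
  → #843f5c

#711d41, #843f5c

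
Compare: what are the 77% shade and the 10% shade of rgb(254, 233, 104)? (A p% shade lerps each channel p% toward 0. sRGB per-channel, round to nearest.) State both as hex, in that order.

77% shade:
  R: 254 − 195.58 = 58.42 → 58
  G: 233 − 179.41 = 53.59 → 54
  B: 104 − 80.08 = 23.92 → 24
  → #3a3618
10% shade:
  R: 254 − 25.4 = 228.6 → 229
  G: 233 + 0.1×(0−233) = 233 − 23.3 = 209.7 → 210
  B: 104 + 0.1×(0−104) = 104 − 10.4 = 93.6 → 94
  → #e5d25e

#3a3618, #e5d25e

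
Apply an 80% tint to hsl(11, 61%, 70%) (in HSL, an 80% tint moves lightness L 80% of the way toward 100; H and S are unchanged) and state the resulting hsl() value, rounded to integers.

L moves 80% from 70 toward 100: 70 + 24 = 94 → 94.
H and S are unchanged.

hsl(11, 61%, 94%)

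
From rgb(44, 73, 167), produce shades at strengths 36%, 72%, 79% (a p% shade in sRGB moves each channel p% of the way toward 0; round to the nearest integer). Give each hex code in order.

#1C2F6B, #0C142F, #090F23

36%: (44 − 15.84 = 28.16→28, 73 − 26.28 = 46.72→47, 167 − 60.12 = 106.88→107) → #1C2F6B
72%: (44 − 31.68 = 12.32→12, 73 − 52.56 = 20.44→20, 167 − 120.24 = 46.76→47) → #0C142F
79%: (44 − 34.76 = 9.24→9, 73 − 57.67 = 15.33→15, 167 − 131.93 = 35.07→35) → #090F23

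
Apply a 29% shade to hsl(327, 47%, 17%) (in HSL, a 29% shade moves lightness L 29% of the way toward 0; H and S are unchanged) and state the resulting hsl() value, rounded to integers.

L moves 29% from 17 toward 0: 17 − 4.93 = 12.07 → 12.
H and S are unchanged.

hsl(327, 47%, 12%)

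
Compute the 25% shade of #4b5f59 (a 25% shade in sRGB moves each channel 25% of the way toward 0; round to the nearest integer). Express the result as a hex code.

#384743

#4b5f59 is rgb(75, 95, 89).
Lerp each channel 25% toward 0:
  R: 75 − 18.75 = 56.25 → 56
  G: 95 − 23.75 = 71.25 → 71
  B: 89 − 22.25 = 66.75 → 67
rgb(56, 71, 67) = #384743.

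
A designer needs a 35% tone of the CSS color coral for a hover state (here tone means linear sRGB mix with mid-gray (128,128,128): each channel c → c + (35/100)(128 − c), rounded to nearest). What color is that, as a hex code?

CSS coral is rgb(255, 127, 80).
A 35% tone moves each channel 35% toward 128:
  R: 255 − 44.45 = 210.55 → 211
  G: 127 + 0.35×(128−127) = 127 + 0.35 = 127.35 → 127
  B: 80 + 16.8 = 96.8 → 97
rgb(211, 127, 97) = #D37F61.

#D37F61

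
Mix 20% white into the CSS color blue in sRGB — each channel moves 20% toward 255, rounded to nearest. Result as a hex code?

CSS blue is rgb(0, 0, 255).
Lerp each channel 20% toward 255:
  R: 0 + 0.2×(255−0) = 0 + 51 = 51 → 51
  G: 0 + 0.2×(255−0) = 0 + 51 = 51 → 51
  B: 255 + 0 = 255 → 255
rgb(51, 51, 255) = #3333FF.

#3333FF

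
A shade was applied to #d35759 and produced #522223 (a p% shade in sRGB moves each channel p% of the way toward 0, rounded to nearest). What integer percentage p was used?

61%

#d35759 is rgb(211, 87, 89); #522223 is rgb(82, 34, 35).
On the R channel (widest range): 82 ≈ 211 + (p/100)(0 − 211), so p ≈ 100×(82 − 211)/(0 − 211) = -12900/-211 = 61.14.
p = 61 reproduces all three channels after rounding.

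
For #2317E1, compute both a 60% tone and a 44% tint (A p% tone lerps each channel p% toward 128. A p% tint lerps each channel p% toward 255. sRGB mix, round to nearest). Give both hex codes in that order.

#5B56A7, #847DEE

#2317E1 is rgb(35, 23, 225).
60% tone:
  R: 35 + 0.6×(128−35) = 35 + 55.8 = 90.8 → 91
  G: 23 + 0.6×(128−23) = 23 + 63 = 86 → 86
  B: 225 − 58.2 = 166.8 → 167
  → #5B56A7
44% tint:
  R: 35 + 0.44×(255−35) = 35 + 96.8 = 131.8 → 132
  G: 23 + 0.44×(255−23) = 23 + 102.08 = 125.08 → 125
  B: 225 + 13.2 = 238.2 → 238
  → #847DEE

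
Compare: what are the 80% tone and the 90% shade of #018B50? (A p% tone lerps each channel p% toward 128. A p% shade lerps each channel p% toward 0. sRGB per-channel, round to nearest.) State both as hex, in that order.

#018B50 is rgb(1, 139, 80).
80% tone:
  R: 1 + 101.6 = 102.6 → 103
  G: 139 − 8.8 = 130.2 → 130
  B: 80 + 0.8×(128−80) = 80 + 38.4 = 118.4 → 118
  → #678276
90% shade:
  R: 1 + 0.9×(0−1) = 1 − 0.9 = 0.1 → 0
  G: 139 + 0.9×(0−139) = 139 − 125.1 = 13.9 → 14
  B: 80 + 0.9×(0−80) = 80 − 72 = 8 → 8
  → #000E08

#678276, #000E08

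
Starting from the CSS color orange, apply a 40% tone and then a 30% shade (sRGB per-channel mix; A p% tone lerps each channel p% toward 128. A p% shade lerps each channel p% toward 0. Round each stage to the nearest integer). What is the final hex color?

#8F6924

CSS orange is rgb(255, 165, 0).
Per channel, c → c + 0.4(128 − c):
  R: 255 + 0.4×(128−255) = 255 − 50.8 = 204.2 → 204
  G: 165 + 0.4×(128−165) = 165 − 14.8 = 150.2 → 150
  B: 0 + 0.4×(128−0) = 0 + 51.2 = 51.2 → 51
After the tone: rgb(204, 150, 51) = #CC9633.
Lerp each channel 30% toward 0:
  R: 204 + 0.3×(0−204) = 204 − 61.2 = 142.8 → 143
  G: 150 + 0.3×(0−150) = 150 − 45 = 105 → 105
  B: 51 + 0.3×(0−51) = 51 − 15.3 = 35.7 → 36
rgb(143, 105, 36) = #8F6924.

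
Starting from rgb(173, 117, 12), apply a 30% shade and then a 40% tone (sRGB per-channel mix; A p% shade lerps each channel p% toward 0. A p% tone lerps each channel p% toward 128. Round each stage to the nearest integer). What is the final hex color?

A 30% shade moves each channel 30% toward 0:
  R: 173 − 51.9 = 121.1 → 121
  G: 117 + 0.3×(0−117) = 117 − 35.1 = 81.9 → 82
  B: 12 + 0.3×(0−12) = 12 − 3.6 = 8.4 → 8
After the shade: rgb(121, 82, 8) = #795208.
A 40% tone moves each channel 40% toward 128:
  R: 121 + 0.4×(128−121) = 121 + 2.8 = 123.8 → 124
  G: 82 + 18.4 = 100.4 → 100
  B: 8 + 48 = 56 → 56
rgb(124, 100, 56) = #7c6438.

#7c6438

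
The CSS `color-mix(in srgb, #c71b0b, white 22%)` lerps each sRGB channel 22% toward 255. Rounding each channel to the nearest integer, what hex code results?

#c71b0b is rgb(199, 27, 11).
A 22% tint moves each channel 22% toward 255:
  R: 199 + 0.22×(255−199) = 199 + 12.32 = 211.32 → 211
  G: 27 + 0.22×(255−27) = 27 + 50.16 = 77.16 → 77
  B: 11 + 0.22×(255−11) = 11 + 53.68 = 64.68 → 65
rgb(211, 77, 65) = #d34d41.

#d34d41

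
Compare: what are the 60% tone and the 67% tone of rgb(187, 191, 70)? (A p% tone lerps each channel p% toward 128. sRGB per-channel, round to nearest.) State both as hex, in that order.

#989969, #93956D

60% tone:
  R: 187 − 35.4 = 151.6 → 152
  G: 191 + 0.6×(128−191) = 191 − 37.8 = 153.2 → 153
  B: 70 + 34.8 = 104.8 → 105
  → #989969
67% tone:
  R: 187 − 39.53 = 147.47 → 147
  G: 191 + 0.67×(128−191) = 191 − 42.21 = 148.79 → 149
  B: 70 + 0.67×(128−70) = 70 + 38.86 = 108.86 → 109
  → #93956D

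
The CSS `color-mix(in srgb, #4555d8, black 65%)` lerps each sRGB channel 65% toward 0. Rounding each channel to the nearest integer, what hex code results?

#4555d8 is rgb(69, 85, 216).
Per channel, c → c + 0.65(0 − c):
  R: 69 − 44.85 = 24.15 → 24
  G: 85 − 55.25 = 29.75 → 30
  B: 216 + 0.65×(0−216) = 216 − 140.4 = 75.6 → 76
rgb(24, 30, 76) = #181e4c.

#181e4c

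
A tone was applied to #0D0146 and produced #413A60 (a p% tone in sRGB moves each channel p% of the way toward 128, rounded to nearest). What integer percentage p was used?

#0D0146 is rgb(13, 1, 70); #413A60 is rgb(65, 58, 96).
On the G channel (widest range): 58 ≈ 1 + (p/100)(128 − 1), so p ≈ 100×(58 − 1)/(128 − 1) = 5700/127 = 44.88.
p = 45 reproduces all three channels after rounding.

45%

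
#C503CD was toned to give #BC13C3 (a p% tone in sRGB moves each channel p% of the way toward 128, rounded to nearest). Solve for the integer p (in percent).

#C503CD is rgb(197, 3, 205); #BC13C3 is rgb(188, 19, 195).
On the G channel (widest range): 19 ≈ 3 + (p/100)(128 − 3), so p ≈ 100×(19 − 3)/(128 − 3) = 1600/125 = 12.80.
p = 13 reproduces all three channels after rounding.

13%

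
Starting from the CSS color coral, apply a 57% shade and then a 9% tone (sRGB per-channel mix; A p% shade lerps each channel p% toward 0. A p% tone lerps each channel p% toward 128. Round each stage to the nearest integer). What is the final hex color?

CSS coral is rgb(255, 127, 80).
Per channel, c → c + 0.57(0 − c):
  R: 255 + 0.57×(0−255) = 255 − 145.35 = 109.65 → 110
  G: 127 + 0.57×(0−127) = 127 − 72.39 = 54.61 → 55
  B: 80 − 45.6 = 34.4 → 34
After the shade: rgb(110, 55, 34) = #6E3722.
A 9% tone moves each channel 9% toward 128:
  R: 110 + 0.09×(128−110) = 110 + 1.62 = 111.62 → 112
  G: 55 + 0.09×(128−55) = 55 + 6.57 = 61.57 → 62
  B: 34 + 0.09×(128−34) = 34 + 8.46 = 42.46 → 42
rgb(112, 62, 42) = #703E2A.

#703E2A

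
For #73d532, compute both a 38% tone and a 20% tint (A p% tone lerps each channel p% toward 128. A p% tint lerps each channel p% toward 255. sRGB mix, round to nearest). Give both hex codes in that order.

#78b550, #8fdd5b

#73d532 is rgb(115, 213, 50).
38% tone:
  R: 115 + 0.38×(128−115) = 115 + 4.94 = 119.94 → 120
  G: 213 + 0.38×(128−213) = 213 − 32.3 = 180.7 → 181
  B: 50 + 29.64 = 79.64 → 80
  → #78b550
20% tint:
  R: 115 + 28 = 143 → 143
  G: 213 + 0.2×(255−213) = 213 + 8.4 = 221.4 → 221
  B: 50 + 41 = 91 → 91
  → #8fdd5b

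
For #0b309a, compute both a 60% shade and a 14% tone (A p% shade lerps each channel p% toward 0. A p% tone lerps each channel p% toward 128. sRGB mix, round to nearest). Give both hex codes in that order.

#0b309a is rgb(11, 48, 154).
60% shade:
  R: 11 + 0.6×(0−11) = 11 − 6.6 = 4.4 → 4
  G: 48 + 0.6×(0−48) = 48 − 28.8 = 19.2 → 19
  B: 154 + 0.6×(0−154) = 154 − 92.4 = 61.6 → 62
  → #04133e
14% tone:
  R: 11 + 0.14×(128−11) = 11 + 16.38 = 27.38 → 27
  G: 48 + 0.14×(128−48) = 48 + 11.2 = 59.2 → 59
  B: 154 + 0.14×(128−154) = 154 − 3.64 = 150.36 → 150
  → #1b3b96

#04133e, #1b3b96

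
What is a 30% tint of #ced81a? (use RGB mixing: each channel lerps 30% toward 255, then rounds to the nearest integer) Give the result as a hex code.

#dde45f

#ced81a is rgb(206, 216, 26).
A 30% tint moves each channel 30% toward 255:
  R: 206 + 0.3×(255−206) = 206 + 14.7 = 220.7 → 221
  G: 216 + 11.7 = 227.7 → 228
  B: 26 + 68.7 = 94.7 → 95
rgb(221, 228, 95) = #dde45f.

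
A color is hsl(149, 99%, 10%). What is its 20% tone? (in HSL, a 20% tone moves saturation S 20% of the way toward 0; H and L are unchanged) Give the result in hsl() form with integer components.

S moves 20% from 99 toward 0: 99 − 19.8 = 79.2 → 79.
H and L are unchanged.

hsl(149, 79%, 10%)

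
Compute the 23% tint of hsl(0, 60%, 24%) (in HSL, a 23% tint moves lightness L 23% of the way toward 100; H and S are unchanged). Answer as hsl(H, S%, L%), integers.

hsl(0, 60%, 41%)

L moves 23% from 24 toward 100: 24 + 17.48 = 41.48 → 41.
H and S are unchanged.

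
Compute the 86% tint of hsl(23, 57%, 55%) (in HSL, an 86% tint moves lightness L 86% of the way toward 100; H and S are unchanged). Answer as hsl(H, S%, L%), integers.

L moves 86% from 55 toward 100: 55 + 38.7 = 93.7 → 94.
H and S are unchanged.

hsl(23, 57%, 94%)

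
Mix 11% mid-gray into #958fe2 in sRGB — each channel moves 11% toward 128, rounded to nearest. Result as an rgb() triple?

rgb(147, 141, 215)

#958fe2 is rgb(149, 143, 226).
Per channel, c → c + 0.11(128 − c):
  R: 149 − 2.31 = 146.69 → 147
  G: 143 − 1.65 = 141.35 → 141
  B: 226 − 10.78 = 215.22 → 215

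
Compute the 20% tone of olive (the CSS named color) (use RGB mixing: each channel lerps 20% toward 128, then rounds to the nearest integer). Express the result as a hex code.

CSS olive is rgb(128, 128, 0).
A 20% tone moves each channel 20% toward 128:
  R: 128 + 0.2×(128−128) = 128 + 0 = 128 → 128
  G: 128 + 0 = 128 → 128
  B: 0 + 25.6 = 25.6 → 26
rgb(128, 128, 26) = #80801a.

#80801a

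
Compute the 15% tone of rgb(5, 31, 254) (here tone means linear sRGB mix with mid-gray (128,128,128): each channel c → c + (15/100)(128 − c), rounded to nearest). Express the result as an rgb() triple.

A 15% tone moves each channel 15% toward 128:
  R: 5 + 18.45 = 23.45 → 23
  G: 31 + 0.15×(128−31) = 31 + 14.55 = 45.55 → 46
  B: 254 − 18.9 = 235.1 → 235

rgb(23, 46, 235)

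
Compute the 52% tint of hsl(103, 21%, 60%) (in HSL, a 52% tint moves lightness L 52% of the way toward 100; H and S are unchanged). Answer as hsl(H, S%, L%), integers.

hsl(103, 21%, 81%)

L moves 52% from 60 toward 100: 60 + 20.8 = 80.8 → 81.
H and S are unchanged.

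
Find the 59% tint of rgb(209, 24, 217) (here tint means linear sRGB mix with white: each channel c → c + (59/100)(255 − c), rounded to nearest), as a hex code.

#eca0ef

Lerp each channel 59% toward 255:
  R: 209 + 0.59×(255−209) = 209 + 27.14 = 236.14 → 236
  G: 24 + 0.59×(255−24) = 24 + 136.29 = 160.29 → 160
  B: 217 + 0.59×(255−217) = 217 + 22.42 = 239.42 → 239
rgb(236, 160, 239) = #eca0ef.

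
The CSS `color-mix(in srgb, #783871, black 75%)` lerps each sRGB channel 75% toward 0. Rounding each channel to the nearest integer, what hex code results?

#783871 is rgb(120, 56, 113).
Per channel, c → c + 0.75(0 − c):
  R: 120 − 90 = 30 → 30
  G: 56 − 42 = 14 → 14
  B: 113 + 0.75×(0−113) = 113 − 84.75 = 28.25 → 28
rgb(30, 14, 28) = #1E0E1C.

#1E0E1C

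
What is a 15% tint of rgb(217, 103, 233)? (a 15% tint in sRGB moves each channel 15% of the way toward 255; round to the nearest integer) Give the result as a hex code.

Per channel, c → c + 0.15(255 − c):
  R: 217 + 0.15×(255−217) = 217 + 5.7 = 222.7 → 223
  G: 103 + 0.15×(255−103) = 103 + 22.8 = 125.8 → 126
  B: 233 + 0.15×(255−233) = 233 + 3.3 = 236.3 → 236
rgb(223, 126, 236) = #df7eec.

#df7eec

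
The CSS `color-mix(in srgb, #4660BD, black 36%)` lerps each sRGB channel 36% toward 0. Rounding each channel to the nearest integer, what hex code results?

#4660BD is rgb(70, 96, 189).
Per channel, c → c + 0.36(0 − c):
  R: 70 + 0.36×(0−70) = 70 − 25.2 = 44.8 → 45
  G: 96 + 0.36×(0−96) = 96 − 34.56 = 61.44 → 61
  B: 189 − 68.04 = 120.96 → 121
rgb(45, 61, 121) = #2D3D79.

#2D3D79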